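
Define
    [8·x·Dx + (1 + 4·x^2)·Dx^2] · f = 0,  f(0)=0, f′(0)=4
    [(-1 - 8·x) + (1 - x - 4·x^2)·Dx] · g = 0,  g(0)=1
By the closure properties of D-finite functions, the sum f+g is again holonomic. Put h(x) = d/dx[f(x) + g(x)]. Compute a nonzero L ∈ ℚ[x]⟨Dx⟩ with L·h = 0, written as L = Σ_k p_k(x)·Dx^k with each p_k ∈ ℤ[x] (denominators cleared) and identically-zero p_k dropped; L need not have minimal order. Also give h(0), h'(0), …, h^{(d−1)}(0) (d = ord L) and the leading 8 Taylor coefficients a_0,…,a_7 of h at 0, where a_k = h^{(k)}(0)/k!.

f: a_k = 0, 4, 0, -16/3, 0, 64/5, 0, -256/7, …
g: a_k = 1, 1, 5, 9, 29, 65, 181, 441, …
Sum ⇒ L₀ = lclm(L_f,L_g) in ℚ(x)⟨Dx⟩.
Derive L from L₀ (diff closure).
L = (40 - 160·x - 2272·x^2 - 4608·x^3 - 16896·x^4 - 6144·x^6) + (-31 - 264·x - 364·x^2 - 2208·x^3 - 4160·x^4 - 12800·x^5 - 768·x^6 - 6144·x^7)·Dx + (5 + 11·x + 80·x^2 - 116·x^3 - 80·x^4 - 704·x^5 - 1536·x^6 - 256·x^7 - 1024·x^8)·Dx^2  (order 2).
h: a_k = 5, 10, 11, 116, 389, 1086, 2831, 9320, …
ICs: h(0) = 5, h′(0) = 10.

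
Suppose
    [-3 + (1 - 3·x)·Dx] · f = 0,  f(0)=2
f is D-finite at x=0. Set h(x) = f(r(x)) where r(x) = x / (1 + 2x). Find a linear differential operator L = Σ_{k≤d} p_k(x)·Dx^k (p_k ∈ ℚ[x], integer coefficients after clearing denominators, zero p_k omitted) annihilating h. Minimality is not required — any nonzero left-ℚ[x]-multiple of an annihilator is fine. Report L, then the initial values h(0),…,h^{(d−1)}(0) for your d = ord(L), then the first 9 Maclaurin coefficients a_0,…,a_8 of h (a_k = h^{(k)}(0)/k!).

f: a_k = 2, 6, 18, 54, 162, 486, 1458, 4374, 13122, …
h₀=f(r): pull back L_f along r ⇒ L₀.
L = 3 + (-1 - x + 2·x^2)·Dx  (order 1).
h: a_k = 2, 6, 6, 6, 6, 6, 6, 6, 6, …
ICs: h(0) = 2.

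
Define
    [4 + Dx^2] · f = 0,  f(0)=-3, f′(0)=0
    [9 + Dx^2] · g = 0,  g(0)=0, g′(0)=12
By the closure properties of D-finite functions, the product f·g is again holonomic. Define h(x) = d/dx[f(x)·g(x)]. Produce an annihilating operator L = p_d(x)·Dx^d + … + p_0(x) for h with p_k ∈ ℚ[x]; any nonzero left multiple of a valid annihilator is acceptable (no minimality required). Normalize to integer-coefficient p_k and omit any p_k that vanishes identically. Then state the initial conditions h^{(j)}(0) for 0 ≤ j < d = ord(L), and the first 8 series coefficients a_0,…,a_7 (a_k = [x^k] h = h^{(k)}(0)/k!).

f: a_k = -3, 0, 6, 0, -2, 0, 4/15, 0, …
g: a_k = 0, 12, 0, -18, 0, 81/10, 0, -243/140, …
Product ⇒ symmetric product L₀, ord ≤ 4.
Derive L from L₀ (diff closure).
L = 25 + 26·Dx^2 + Dx^4  (order 4).
h: a_k = -36, 0, 378, 0, -1563/2, 0, 13021/20, 0, …
ICs: h(0) = -36, h′(0) = 0, h′′(0) = 756, h′′′(0) = 0.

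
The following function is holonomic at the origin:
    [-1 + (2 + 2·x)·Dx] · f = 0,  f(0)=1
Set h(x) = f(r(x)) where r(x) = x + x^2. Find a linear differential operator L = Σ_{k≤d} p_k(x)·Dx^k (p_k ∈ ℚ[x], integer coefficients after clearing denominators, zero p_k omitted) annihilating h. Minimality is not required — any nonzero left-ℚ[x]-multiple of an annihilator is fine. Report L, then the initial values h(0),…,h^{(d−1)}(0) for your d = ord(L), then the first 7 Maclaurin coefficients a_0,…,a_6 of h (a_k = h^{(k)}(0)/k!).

L = (-1 - 2·x) + (2 + 2·x + 2·x^2)·Dx  (order 1).
h: a_k = 1, 1/2, 3/8, -3/16, 3/128, 15/256, -57/1024, …
ICs: h(0) = 1.

f: a_k = 1, 1/2, -1/8, 1/16, -5/128, 7/256, -21/1024, …
f∘r: x↦r, Dx↦Dx/r' in L_f ⇒ L₀.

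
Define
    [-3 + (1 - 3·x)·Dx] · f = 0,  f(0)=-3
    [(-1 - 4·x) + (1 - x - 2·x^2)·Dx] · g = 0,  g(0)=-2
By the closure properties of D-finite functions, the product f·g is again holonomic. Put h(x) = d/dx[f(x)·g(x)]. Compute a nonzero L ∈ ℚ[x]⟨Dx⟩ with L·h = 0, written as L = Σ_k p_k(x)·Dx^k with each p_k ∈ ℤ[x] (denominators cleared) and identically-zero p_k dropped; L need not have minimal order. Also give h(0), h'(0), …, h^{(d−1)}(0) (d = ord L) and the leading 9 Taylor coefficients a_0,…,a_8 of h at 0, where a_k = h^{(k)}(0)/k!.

f: a_k = -3, -9, -27, -81, -243, -729, -2187, -6561, -19683, …
g: a_k = -2, -2, -6, -10, -22, -42, -86, -170, -342, …
f·g: L₀ = L_f ⊗_s L_g, ord ≤ 1·1.
Derive L from L₀ (diff closure).
L = (15 - 30·x - 69·x^2 + 48·x^3 + 216·x^4) + (-2 + 9·x + 3·x^2 - 47·x^3 + 15·x^4 + 54·x^5)·Dx  (order 1).
h: a_k = 24, 180, 900, 3864, 15120, 55980, 199500, 692208, 2354616, …
ICs: h(0) = 24.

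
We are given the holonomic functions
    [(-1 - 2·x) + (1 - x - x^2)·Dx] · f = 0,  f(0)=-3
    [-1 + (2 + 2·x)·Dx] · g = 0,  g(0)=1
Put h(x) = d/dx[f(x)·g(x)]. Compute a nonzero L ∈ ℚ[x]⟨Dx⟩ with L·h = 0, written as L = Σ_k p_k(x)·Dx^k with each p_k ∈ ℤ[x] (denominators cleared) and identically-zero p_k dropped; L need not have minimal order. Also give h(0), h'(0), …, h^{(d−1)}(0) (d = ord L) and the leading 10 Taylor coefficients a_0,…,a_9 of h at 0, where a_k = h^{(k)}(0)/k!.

L = (19 + 66·x + 81·x^2 + 50·x^3 + 15·x^4) + (-6 - 10·x + 6·x^2 + 26·x^3 + 22·x^4 + 6·x^5)·Dx  (order 1).
h: a_k = -9/2, -57/4, -567/16, -2409/32, -39315/256, -151983/512, -1150275/2048, -4249065/4096, -123828075/65536, -445099635/131072, …
ICs: h(0) = -9/2.

f: a_k = -3, -3, -6, -9, -15, -24, -39, -63, -102, -165, …
g: a_k = 1, 1/2, -1/8, 1/16, -5/128, 7/256, -21/1024, 33/2048, -429/32768, 715/65536, …
Product ⇒ symmetric product L₀, ord ≤ 1.
h₀' ⇒ L via d/dx closure of L₀.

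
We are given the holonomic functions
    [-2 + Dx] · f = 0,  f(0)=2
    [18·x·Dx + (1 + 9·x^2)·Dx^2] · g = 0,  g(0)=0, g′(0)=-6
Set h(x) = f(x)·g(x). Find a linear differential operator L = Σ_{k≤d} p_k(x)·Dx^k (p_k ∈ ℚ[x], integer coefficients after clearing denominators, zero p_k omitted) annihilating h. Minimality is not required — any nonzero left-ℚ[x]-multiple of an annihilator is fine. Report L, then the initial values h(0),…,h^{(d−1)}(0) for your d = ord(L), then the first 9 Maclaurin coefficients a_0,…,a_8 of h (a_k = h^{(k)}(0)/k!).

f: a_k = 2, 4, 4, 8/3, 4/3, 8/15, 8/45, 16/315, 4/315, …
g: a_k = 0, -6, 0, 18, 0, -486/5, 0, 4374/7, 0, …
f·g: L₀ = L_f ⊗_s L_g, ord ≤ 1·2.
L = (4 - 36·x + 36·x^2) + (-4 + 18·x - 36·x^2)·Dx + (1 + 9·x^2)·Dx^2  (order 2).
h: a_k = 0, -12, -24, 12, 56, -652/5, -344, 92804/105, 47240/21, …
ICs: h(0) = 0, h′(0) = -12.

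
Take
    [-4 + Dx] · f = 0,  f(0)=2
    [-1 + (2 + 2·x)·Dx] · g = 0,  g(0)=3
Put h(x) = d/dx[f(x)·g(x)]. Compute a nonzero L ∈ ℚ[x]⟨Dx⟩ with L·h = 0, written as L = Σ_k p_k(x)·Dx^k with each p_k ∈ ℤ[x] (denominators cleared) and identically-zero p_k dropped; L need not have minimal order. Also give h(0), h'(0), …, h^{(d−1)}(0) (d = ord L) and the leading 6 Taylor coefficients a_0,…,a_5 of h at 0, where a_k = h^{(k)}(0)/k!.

f: a_k = 2, 8, 16, 64/3, 64/3, 256/15, …
g: a_k = 3, 3/2, -3/8, 3/16, -15/128, 21/256, …
h₀=f·g: eliminate ⇒ L₀, order ≤ 1·1.
Differentiate: ansatz ord ≤ ord L₀ ⇒ L.
L = (79 + 144·x + 64·x^2) + (-18 - 34·x - 16·x^2)·Dx  (order 1).
h: a_k = 27, 237/2, 2049/8, 5841/16, 49553/128, 417727/1280, …
ICs: h(0) = 27.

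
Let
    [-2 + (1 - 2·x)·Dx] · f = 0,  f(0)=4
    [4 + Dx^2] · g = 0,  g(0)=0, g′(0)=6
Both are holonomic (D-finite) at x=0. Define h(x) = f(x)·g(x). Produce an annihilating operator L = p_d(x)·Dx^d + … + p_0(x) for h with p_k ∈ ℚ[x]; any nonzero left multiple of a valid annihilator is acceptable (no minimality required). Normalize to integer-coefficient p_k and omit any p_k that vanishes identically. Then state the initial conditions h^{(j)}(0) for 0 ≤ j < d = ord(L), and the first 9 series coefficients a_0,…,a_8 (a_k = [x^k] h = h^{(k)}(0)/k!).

f: a_k = 4, 8, 16, 32, 64, 128, 256, 512, 1024, …
g: a_k = 0, 6, 0, -4, 0, 4/5, 0, -8/105, 0, …
L₀ := L_f ⊗_s L_g (sym. prod.), ord ≤ 2.
L = (-4 + 8·x) + 4·Dx + (-1 + 2·x)·Dx^2  (order 2).
h: a_k = 0, 24, 48, 80, 160, 1616/5, 3232/5, 135712/105, 271424/105, …
ICs: h(0) = 0, h′(0) = 24.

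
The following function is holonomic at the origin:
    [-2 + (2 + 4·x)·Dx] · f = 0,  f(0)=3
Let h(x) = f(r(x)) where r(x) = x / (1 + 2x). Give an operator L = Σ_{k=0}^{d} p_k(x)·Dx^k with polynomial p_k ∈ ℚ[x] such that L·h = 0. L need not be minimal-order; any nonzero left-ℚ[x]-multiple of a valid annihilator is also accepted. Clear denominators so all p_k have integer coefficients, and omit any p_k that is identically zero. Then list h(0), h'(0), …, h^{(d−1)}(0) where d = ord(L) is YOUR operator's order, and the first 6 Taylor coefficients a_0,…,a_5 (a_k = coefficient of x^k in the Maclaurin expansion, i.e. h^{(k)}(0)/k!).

f: a_k = 3, 3, -3/2, 3/2, -15/8, 21/8, …
f∘r: x↦r, Dx↦Dx/r' in L_f ⇒ L₀.
L = -1 + (1 + 6·x + 8·x^2)·Dx  (order 1).
h: a_k = 3, 3, -15/2, 39/2, -423/8, 1197/8, …
ICs: h(0) = 3.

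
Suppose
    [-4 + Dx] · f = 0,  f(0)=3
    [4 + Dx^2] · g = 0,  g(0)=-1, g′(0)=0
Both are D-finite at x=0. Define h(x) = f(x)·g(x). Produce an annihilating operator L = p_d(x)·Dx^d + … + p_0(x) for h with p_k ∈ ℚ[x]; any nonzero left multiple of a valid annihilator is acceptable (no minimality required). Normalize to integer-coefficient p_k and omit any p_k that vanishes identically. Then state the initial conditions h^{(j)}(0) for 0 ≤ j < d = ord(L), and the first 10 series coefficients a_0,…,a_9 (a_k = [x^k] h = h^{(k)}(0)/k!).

L = 20 - 8·Dx + Dx^2  (order 2).
h: a_k = -3, -12, -18, -8, 14, 152/5, 156/5, 2224/105, 1054/105, 2872/945, …
ICs: h(0) = -3, h′(0) = -12.

f: a_k = 3, 12, 24, 32, 32, 128/5, 256/15, 1024/105, 512/105, 2048/945, …
g: a_k = -1, 0, 2, 0, -2/3, 0, 4/45, 0, -2/315, 0, …
h₀=f·g: eliminate ⇒ L₀, order ≤ 1·2.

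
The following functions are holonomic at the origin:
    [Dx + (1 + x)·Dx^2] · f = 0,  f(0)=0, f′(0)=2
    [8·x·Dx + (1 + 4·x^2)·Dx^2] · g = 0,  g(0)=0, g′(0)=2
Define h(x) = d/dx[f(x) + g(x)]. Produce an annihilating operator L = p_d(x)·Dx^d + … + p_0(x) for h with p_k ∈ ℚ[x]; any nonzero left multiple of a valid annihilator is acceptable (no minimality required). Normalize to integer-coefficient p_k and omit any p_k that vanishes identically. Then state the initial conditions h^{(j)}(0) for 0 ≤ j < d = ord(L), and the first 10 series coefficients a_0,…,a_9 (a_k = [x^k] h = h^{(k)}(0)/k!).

f: a_k = 0, 2, -1, 2/3, -1/2, 2/5, -1/3, 2/7, -1/4, 2/9, …
g: a_k = 0, 2, 0, -8/3, 0, 32/5, 0, -128/7, 0, 512/9, …
f+g: L₀ = lclm(L_f,L_g), ord ≤ 2+2.
h₀' ⇒ L via d/dx closure of L₀.
L = (-8 - 24·x + 96·x^2 + 32·x^3) + (-10 - 16·x + 72·x^2 + 192·x^3 + 64·x^4)·Dx + (-1 + 7·x + 8·x^2 + 32·x^3 + 48·x^4 + 16·x^5)·Dx^2  (order 2).
h: a_k = 4, -2, -6, -2, 34, -2, -126, -2, 514, -2, …
ICs: h(0) = 4, h′(0) = -2.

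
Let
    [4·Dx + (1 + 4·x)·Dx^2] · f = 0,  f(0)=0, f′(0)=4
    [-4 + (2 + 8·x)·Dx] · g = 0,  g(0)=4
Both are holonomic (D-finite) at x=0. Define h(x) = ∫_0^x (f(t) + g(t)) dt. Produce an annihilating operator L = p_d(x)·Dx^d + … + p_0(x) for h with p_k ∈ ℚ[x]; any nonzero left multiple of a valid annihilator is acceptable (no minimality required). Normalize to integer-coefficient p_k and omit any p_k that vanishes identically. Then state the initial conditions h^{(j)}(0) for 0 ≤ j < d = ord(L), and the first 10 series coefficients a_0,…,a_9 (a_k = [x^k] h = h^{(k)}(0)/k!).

f: a_k = 0, 4, -8, 64/3, -64, 1024/5, -2048/3, 16384/7, -8192, 262144/9, …
g: a_k = 4, 8, -8, 16, -40, 112, -336, 1056, -3432, 11440, …
h₀=f+g: left-lcm gives L₀, ord ≤ 3.
Integrate: L := L₀·Dx.
L = 8·Dx^2 + (10 + 40·x)·Dx^3 + (1 + 8·x + 16·x^2)·Dx^4  (order 4).
h: a_k = 0, 4, 6, -16/3, 28/3, -104/5, 264/5, -3056/21, 2972/7, -11624/9, …
ICs: h(0) = 0, h′(0) = 4, h′′(0) = 12, h′′′(0) = -32.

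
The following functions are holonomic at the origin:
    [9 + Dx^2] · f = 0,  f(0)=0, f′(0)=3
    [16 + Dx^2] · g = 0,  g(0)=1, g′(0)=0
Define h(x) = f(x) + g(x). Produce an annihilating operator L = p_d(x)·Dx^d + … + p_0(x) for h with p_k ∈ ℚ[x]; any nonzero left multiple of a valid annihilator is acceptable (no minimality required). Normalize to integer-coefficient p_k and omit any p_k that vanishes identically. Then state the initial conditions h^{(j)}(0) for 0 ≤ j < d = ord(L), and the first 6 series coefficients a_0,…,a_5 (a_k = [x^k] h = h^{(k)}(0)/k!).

L = 144 + 25·Dx^2 + Dx^4  (order 4).
h: a_k = 1, 3, -8, -9/2, 32/3, 81/40, …
ICs: h(0) = 1, h′(0) = 3, h′′(0) = -16, h′′′(0) = -27.

f: a_k = 0, 3, 0, -9/2, 0, 81/40, …
g: a_k = 1, 0, -8, 0, 32/3, 0, …
h₀=f+g: left-lcm gives L₀, ord ≤ 4.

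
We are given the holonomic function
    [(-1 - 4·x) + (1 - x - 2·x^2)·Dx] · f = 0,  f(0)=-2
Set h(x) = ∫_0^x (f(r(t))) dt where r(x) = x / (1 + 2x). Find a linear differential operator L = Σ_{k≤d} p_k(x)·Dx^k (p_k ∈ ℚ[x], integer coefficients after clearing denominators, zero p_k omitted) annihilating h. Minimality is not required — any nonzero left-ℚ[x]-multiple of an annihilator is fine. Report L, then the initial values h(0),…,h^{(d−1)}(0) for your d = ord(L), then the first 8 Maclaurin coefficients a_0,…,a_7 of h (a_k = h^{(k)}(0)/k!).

L = (-1 - 6·x)·Dx + (1 + 5·x + 6·x^2)·Dx^2  (order 2).
h: a_k = 0, -2, -1, -2/3, 3/2, -18/5, 9, -162/7, …
ICs: h(0) = 0, h′(0) = -2.

f: a_k = -2, -2, -6, -10, -22, -42, -86, -170, …
f∘r: x↦r, Dx↦Dx/r' in L_f ⇒ L₀.
∫: right-multiply L₀ by Dx.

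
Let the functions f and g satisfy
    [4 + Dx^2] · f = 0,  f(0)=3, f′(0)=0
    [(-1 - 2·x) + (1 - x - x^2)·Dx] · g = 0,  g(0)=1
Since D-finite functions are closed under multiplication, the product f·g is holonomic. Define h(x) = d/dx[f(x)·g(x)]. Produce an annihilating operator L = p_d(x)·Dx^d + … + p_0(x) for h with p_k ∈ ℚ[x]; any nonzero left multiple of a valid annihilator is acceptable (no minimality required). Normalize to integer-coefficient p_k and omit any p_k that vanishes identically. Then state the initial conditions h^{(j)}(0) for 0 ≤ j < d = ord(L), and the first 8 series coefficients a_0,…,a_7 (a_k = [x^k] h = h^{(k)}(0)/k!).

f: a_k = 3, 0, -6, 0, 2, 0, -4/15, 0, …
g: a_k = 1, 1, 2, 3, 5, 8, 13, 21, …
Sym-product of L_f,L_g gives L₀ (≤ ord 2).
Derive L from L₀ (diff closure).
L = (-6 - 16·x - 8·x^2 + 16·x^3 + 8·x^4) + (-1 + 2·x + 12·x^2 + 8·x^3)·Dx + (1 - 3·x - x^2 + 4·x^3 + 2·x^4)·Dx^2  (order 2).
h: a_k = 3, 0, 9, 20, 40, 382/5, 2177/15, 9376/35, …
ICs: h(0) = 3, h′(0) = 0.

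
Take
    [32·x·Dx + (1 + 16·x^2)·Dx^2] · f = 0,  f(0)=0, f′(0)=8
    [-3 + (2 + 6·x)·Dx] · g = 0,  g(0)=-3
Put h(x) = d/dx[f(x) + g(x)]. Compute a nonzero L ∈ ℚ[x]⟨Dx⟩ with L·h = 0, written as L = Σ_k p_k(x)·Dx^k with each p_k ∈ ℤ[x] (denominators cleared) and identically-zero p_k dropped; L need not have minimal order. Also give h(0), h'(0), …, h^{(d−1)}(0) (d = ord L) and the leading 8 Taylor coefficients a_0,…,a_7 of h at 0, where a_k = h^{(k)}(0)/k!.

L = (-192 - 1440·x + 9216·x^2 + 13824·x^3) + (-155 - 768·x + 4128·x^2 + 36864·x^3 + 48384·x^4)·Dx + (-6 + 110·x + 576·x^2 + 2624·x^3 + 10752·x^4 + 13824·x^5)·Dx^2  (order 2).
h: a_k = 7/2, 27/4, -2291/16, 1215/32, 498773/256, 137781/512, -68624455/2048, 8444007/4096, …
ICs: h(0) = 7/2, h′(0) = 27/4.

f: a_k = 0, 8, 0, -128/3, 0, 2048/5, 0, -32768/7, …
g: a_k = -3, -9/2, 27/8, -81/16, 1215/128, -5103/256, 45927/1024, -216513/2048, …
L₀ := lclm(L_f,L_g); ord L₀ ≤ 2+1.
h=h₀': d/dx-closure on L₀ ⇒ L.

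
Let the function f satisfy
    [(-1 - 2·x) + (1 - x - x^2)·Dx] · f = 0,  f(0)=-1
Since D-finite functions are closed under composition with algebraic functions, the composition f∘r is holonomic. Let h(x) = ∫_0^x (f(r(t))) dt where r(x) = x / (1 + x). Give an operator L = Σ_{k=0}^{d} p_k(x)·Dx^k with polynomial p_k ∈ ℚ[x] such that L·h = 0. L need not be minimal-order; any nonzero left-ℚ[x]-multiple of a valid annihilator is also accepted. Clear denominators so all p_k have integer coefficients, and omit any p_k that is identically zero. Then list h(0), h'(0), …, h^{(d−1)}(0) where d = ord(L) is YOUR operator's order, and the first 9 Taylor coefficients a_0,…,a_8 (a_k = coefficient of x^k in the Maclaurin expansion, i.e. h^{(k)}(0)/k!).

L = (1 + 3·x)·Dx + (-1 - 2·x + x^3)·Dx^2  (order 2).
h: a_k = 0, -1, -1/2, -1/3, 0, -1/5, 1/6, -2/7, 3/8, …
ICs: h(0) = 0, h′(0) = -1.

f: a_k = -1, -1, -2, -3, -5, -8, -13, -21, -34, …
Change of var in L_f (x↦r) gives L₀.
∫: right-multiply L₀ by Dx.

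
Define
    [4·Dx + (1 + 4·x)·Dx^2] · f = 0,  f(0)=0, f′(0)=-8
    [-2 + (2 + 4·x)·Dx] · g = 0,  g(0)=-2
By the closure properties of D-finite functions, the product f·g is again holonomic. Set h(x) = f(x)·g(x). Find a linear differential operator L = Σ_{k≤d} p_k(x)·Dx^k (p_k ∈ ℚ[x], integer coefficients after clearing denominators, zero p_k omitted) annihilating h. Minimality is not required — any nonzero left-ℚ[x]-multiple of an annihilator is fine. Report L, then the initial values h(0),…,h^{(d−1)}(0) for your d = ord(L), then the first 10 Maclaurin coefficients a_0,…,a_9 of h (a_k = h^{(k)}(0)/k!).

L = (-1 + 4·x) + (2 + 4·x)·Dx + (1 + 8·x + 20·x^2 + 16·x^3)·Dx^2  (order 2).
h: a_k = 0, 16, -16, 136/3, -440/3, 7418/15, -8534/5, 209709/35, -746239/35, 38670077/504, …
ICs: h(0) = 0, h′(0) = 16.

f: a_k = 0, -8, 16, -128/3, 128, -2048/5, 4096/3, -32768/7, 16384, -524288/9, …
g: a_k = -2, -2, 1, -1, 5/4, -7/4, 21/8, -33/8, 429/64, -715/64, …
Sym-product of L_f,L_g gives L₀ (≤ ord 2).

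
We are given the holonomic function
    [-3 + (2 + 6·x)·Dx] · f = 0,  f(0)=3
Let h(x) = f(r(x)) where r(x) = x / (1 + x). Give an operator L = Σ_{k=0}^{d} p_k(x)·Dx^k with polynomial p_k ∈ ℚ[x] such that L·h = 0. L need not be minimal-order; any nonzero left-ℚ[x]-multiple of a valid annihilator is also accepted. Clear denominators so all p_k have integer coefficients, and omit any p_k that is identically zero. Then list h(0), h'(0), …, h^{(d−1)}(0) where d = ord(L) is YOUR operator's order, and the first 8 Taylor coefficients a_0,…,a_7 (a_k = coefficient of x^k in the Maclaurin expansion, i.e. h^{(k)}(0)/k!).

f: a_k = 3, 9/2, -27/8, 81/16, -1215/128, 5103/256, -45927/1024, 216513/2048, …
Change of var in L_f (x↦r) gives L₀.
L = -3 + (2 + 10·x + 8·x^2)·Dx  (order 1).
h: a_k = 3, 9/2, -63/8, 261/16, -5031/128, 27207/256, -318915/1024, 1975005/2048, …
ICs: h(0) = 3.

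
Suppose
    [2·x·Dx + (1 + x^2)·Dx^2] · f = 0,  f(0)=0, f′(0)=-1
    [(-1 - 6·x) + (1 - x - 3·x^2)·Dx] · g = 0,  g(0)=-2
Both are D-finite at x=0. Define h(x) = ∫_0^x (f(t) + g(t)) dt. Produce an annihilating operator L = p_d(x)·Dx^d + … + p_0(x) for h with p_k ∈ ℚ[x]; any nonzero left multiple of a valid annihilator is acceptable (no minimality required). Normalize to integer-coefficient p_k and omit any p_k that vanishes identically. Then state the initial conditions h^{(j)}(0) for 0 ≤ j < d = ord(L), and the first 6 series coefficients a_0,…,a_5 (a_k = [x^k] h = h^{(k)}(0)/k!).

f: a_k = 0, -1, 0, 1/3, 0, -1/5, …
g: a_k = -2, -2, -8, -14, -38, -80, …
Sum ⇒ L₀ = lclm(L_f,L_g) in ℚ(x)⟨Dx⟩.
h=∫h₀ ⇒ L = L₀·Dx.
L = (8 - 32·x - 300·x^2 - 504·x^3 - 1134·x^4 - 162·x^6)·Dx^2 + (-22 - 148·x - 184·x^2 - 576·x^3 - 441·x^4 - 918·x^5 - 27·x^6 - 162·x^7)·Dx^3 + (4 + 6·x + 18·x^2 - 60·x^3 - 85·x^4 - 75·x^5 - 126·x^6 - 9·x^7 - 27·x^8)·Dx^4  (order 4).
h: a_k = 0, -2, -3/2, -8/3, -41/12, -38/5, …
ICs: h(0) = 0, h′(0) = -2, h′′(0) = -3, h′′′(0) = -16.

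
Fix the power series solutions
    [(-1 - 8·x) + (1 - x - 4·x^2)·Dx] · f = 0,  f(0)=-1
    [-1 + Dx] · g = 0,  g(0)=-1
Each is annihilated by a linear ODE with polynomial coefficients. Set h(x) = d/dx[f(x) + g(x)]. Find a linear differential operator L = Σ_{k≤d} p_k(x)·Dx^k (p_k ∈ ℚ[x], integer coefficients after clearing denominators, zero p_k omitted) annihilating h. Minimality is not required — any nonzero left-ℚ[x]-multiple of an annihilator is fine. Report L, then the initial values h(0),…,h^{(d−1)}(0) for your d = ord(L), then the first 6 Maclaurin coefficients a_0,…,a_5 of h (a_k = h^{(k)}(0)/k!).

f: a_k = -1, -1, -5, -9, -29, -65, …
g: a_k = -1, -1, -1/2, -1/6, -1/24, -1/120, …
h₀=f+g: left-lcm gives L₀, ord ≤ 2.
Differentiate: ansatz ord ≤ ord L₀ ⇒ L.
L = (44 + 466·x + 544·x^2 + 1728·x^3 + 384·x^4) + (-53 - 474·x - 599·x^2 - 1584·x^3 + 80·x^4 + 128·x^5)·Dx + (9 + 8·x + 55·x^2 - 144·x^3 - 464·x^4 - 128·x^5)·Dx^2  (order 2).
h: a_k = -2, -11, -55/2, -697/6, -7801/24, -130321/120, …
ICs: h(0) = -2, h′(0) = -11.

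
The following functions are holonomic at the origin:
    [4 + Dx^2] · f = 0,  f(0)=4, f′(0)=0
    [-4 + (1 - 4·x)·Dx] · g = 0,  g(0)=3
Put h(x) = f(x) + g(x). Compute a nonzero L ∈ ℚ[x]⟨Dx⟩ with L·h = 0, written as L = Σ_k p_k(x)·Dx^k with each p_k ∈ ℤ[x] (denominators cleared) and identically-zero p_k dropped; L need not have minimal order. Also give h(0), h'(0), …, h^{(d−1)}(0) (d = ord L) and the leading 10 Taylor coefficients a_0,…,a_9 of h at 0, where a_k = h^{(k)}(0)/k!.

L = (-400 + 128·x - 256·x^2) + (36 - 176·x + 192·x^2 - 256·x^3)·Dx + (-100 + 32·x - 64·x^2)·Dx^2 + (9 - 44·x + 48·x^2 - 64·x^3)·Dx^3  (order 3).
h: a_k = 7, 12, 40, 192, 2312/3, 3072, 552944/45, 49152, 61931528/315, 786432, …
ICs: h(0) = 7, h′(0) = 12, h′′(0) = 80.

f: a_k = 4, 0, -8, 0, 8/3, 0, -16/45, 0, 8/315, 0, …
g: a_k = 3, 12, 48, 192, 768, 3072, 12288, 49152, 196608, 786432, …
f+g: L₀ = lclm(L_f,L_g), ord ≤ 2+1.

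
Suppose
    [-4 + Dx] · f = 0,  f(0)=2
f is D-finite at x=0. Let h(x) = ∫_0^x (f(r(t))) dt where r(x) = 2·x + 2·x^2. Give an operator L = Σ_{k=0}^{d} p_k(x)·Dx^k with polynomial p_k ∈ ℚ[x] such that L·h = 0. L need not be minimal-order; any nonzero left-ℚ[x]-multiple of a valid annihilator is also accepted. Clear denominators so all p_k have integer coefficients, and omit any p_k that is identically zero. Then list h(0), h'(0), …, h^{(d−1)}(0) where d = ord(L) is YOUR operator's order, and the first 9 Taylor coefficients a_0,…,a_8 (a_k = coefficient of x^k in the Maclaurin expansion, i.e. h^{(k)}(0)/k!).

f: a_k = 2, 8, 16, 64/3, 64/3, 256/15, 512/45, 2048/315, 1024/315, …
f∘r: x↦r, Dx↦Dx/r' in L_f ⇒ L₀.
h=∫h₀ ⇒ L = L₀·Dx.
L = (-8 - 16·x)·Dx + Dx^2  (order 2).
h: a_k = 0, 2, 8, 80/3, 224/3, 2752/15, 18176/45, 255488/315, 94720/63, …
ICs: h(0) = 0, h′(0) = 2.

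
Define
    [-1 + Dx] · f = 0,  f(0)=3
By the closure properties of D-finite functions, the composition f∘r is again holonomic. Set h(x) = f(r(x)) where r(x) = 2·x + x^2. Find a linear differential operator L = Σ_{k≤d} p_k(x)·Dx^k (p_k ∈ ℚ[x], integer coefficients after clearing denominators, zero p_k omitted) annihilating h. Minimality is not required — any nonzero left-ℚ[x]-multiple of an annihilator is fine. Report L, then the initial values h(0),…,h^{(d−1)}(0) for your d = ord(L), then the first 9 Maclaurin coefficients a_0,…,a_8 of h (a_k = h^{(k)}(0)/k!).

f: a_k = 3, 3, 3/2, 1/2, 1/8, 1/40, 1/240, 1/1680, 1/13440, …
L₀ from L_f via x↦r, Dx↦r'^{-1}Dx.
L = (-2 - 2·x) + Dx  (order 1).
h: a_k = 3, 6, 9, 10, 19/2, 39/5, 173/30, 407/105, 135/56, …
ICs: h(0) = 3.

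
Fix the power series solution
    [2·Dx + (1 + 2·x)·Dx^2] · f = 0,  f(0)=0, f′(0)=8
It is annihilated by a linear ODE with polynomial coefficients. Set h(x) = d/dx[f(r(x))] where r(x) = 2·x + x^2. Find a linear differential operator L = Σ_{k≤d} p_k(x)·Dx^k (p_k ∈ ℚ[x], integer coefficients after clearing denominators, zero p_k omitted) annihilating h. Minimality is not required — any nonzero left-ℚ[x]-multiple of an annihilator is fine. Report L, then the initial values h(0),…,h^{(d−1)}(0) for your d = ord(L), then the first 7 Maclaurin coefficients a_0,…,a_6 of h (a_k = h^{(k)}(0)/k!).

f: a_k = 0, 8, -8, 32/3, -16, 128/5, -128/3, …
Change of var in L_f (x↦r) gives L₀.
Derive L from L₀ (diff closure).
L = (3 + 4·x + 2·x^2) + (1 + 5·x + 6·x^2 + 2·x^3)·Dx  (order 1).
h: a_k = 16, -48, 160, -544, 1856, -6336, 21632, …
ICs: h(0) = 16.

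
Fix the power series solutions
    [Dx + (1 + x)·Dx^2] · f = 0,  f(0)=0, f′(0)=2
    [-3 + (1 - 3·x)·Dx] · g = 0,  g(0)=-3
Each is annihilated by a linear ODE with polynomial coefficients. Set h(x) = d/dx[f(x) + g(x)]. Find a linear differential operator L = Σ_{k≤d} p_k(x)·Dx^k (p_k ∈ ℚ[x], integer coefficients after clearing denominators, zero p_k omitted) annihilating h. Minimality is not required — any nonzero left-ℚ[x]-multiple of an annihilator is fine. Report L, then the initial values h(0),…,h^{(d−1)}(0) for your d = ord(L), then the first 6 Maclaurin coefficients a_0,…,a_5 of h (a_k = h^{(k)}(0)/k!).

L = (-66 - 18·x) + (-52 - 120·x - 36·x^2)·Dx + (7 - 11·x - 27·x^2 - 9·x^3)·Dx^2  (order 2).
h: a_k = -7, -56, -241, -974, -3643, -13124, …
ICs: h(0) = -7, h′(0) = -56.

f: a_k = 0, 2, -1, 2/3, -1/2, 2/5, …
g: a_k = -3, -9, -27, -81, -243, -729, …
L₀ := lclm(L_f,L_g); ord L₀ ≤ 2+1.
Derive L from L₀ (diff closure).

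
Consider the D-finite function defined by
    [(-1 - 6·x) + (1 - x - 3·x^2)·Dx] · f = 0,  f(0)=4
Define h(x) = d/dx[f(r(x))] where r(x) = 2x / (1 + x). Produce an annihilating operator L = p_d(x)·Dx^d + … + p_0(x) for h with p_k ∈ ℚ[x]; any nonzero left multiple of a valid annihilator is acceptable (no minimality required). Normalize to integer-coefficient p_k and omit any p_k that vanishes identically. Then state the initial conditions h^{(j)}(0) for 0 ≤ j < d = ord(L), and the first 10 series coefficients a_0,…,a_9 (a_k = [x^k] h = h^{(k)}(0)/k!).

L = (14 + 78·x + 546·x^2 + 338·x^3) + (-1 - 14·x + 182·x^3 + 169·x^4)·Dx  (order 1).
h: a_k = 8, 112, 312, 2912, 6760, 56784, 123032, 984256, 2056392, 15994160, …
ICs: h(0) = 8.

f: a_k = 4, 4, 16, 28, 76, 160, 388, 868, 2032, 4636, …
Change of var in L_f (x↦r) gives L₀.
h₀' ⇒ L via d/dx closure of L₀.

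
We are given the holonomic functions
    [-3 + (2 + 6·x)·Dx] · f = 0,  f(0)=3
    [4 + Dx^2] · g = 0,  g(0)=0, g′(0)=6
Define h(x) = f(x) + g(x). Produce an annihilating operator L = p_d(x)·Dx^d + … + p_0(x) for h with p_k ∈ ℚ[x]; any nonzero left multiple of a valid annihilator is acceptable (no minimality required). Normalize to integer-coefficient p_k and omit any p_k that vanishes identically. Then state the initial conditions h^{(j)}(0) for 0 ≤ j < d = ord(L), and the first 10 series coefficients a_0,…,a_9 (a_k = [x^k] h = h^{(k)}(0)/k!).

f: a_k = 3, 9/2, -27/8, 81/16, -1215/128, 5103/256, -45927/1024, 216513/2048, -8444007/32768, 42220035/65536, …
g: a_k = 0, 6, 0, -4, 0, 4/5, 0, -8/105, 0, 4/945, …
Sum ⇒ L₀ = lclm(L_f,L_g) in ℚ(x)⟨Dx⟩.
L = (-516 - 1152·x - 1728·x^2) + (56 + 936·x + 3456·x^2 + 3456·x^3)·Dx + (-129 - 288·x - 432·x^2)·Dx^2 + (14 + 234·x + 864·x^2 + 864·x^3)·Dx^3  (order 3).
h: a_k = 3, 21/2, -27/8, 17/16, -1215/128, 26539/1280, -45927/1024, 22717481/215040, -8444007/32768, 39898195219/61931520, …
ICs: h(0) = 3, h′(0) = 21/2, h′′(0) = -27/4.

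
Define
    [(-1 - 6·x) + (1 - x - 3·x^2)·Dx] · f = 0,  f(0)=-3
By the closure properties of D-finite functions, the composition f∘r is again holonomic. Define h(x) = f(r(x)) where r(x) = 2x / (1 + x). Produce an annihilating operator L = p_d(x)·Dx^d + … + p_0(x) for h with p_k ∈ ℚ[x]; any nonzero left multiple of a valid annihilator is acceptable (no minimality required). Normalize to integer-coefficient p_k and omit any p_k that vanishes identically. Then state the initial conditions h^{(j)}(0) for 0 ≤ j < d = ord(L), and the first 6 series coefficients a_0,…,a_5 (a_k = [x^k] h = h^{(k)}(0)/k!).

L = (2 + 26·x) + (-1 - x + 13·x^2 + 13·x^3)·Dx  (order 1).
h: a_k = -3, -6, -42, -78, -546, -1014, …
ICs: h(0) = -3.

f: a_k = -3, -3, -12, -21, -57, -120, …
h₀=f(r): pull back L_f along r ⇒ L₀.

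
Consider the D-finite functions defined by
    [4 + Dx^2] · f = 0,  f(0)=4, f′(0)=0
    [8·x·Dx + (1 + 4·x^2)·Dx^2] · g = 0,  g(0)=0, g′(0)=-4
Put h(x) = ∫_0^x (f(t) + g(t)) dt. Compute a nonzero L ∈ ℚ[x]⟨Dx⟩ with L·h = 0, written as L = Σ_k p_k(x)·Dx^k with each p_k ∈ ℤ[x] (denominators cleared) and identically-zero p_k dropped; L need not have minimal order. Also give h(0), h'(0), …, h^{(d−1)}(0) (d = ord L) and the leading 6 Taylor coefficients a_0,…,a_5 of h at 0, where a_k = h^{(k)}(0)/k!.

f: a_k = 4, 0, -8, 0, 8/3, 0, …
g: a_k = 0, -4, 0, 16/3, 0, -64/5, …
Sum ⇒ L₀ = lclm(L_f,L_g) in ℚ(x)⟨Dx⟩.
Integrate: L := L₀·Dx.
L = (-352·x + 1792·x^3 + 512·x^5)·Dx^2 + (-4 + 112·x^2 + 576·x^4 + 256·x^6)·Dx^3 + (-88·x + 448·x^3 + 128·x^5)·Dx^4 + (-1 + 28·x^2 + 144·x^4 + 64·x^6)·Dx^5  (order 5).
h: a_k = 0, 4, -2, -8/3, 4/3, 8/15, …
ICs: h(0) = 0, h′(0) = 4, h′′(0) = -4, h′′′(0) = -16, h′′′′(0) = 32.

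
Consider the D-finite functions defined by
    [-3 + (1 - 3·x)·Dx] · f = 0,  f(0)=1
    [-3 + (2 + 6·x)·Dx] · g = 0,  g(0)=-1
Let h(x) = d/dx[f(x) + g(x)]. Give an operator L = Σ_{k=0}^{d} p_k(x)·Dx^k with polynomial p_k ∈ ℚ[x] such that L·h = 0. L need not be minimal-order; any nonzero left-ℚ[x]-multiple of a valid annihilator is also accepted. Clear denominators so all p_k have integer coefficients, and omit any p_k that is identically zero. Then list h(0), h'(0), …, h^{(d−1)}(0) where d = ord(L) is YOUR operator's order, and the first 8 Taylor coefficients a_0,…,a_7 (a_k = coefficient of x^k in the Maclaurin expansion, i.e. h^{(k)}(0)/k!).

L = (-162 - 162·x) + (-63 - 486·x - 567·x^2)·Dx + (10 + 18·x - 90·x^2 - 162·x^3)·Dx^2  (order 2).
h: a_k = 3/2, 81/4, 1215/16, 10773/32, 302535/256, 2285415/512, 30847635/2048, 217805517/4096, …
ICs: h(0) = 3/2, h′(0) = 81/4.

f: a_k = 1, 3, 9, 27, 81, 243, 729, 2187, …
g: a_k = -1, -3/2, 9/8, -27/16, 405/128, -1701/256, 15309/1024, -72171/2048, …
Weyl lclm of L_f,L_g ⇒ L₀ (ord ≤ 2).
h₀' ⇒ L via d/dx closure of L₀.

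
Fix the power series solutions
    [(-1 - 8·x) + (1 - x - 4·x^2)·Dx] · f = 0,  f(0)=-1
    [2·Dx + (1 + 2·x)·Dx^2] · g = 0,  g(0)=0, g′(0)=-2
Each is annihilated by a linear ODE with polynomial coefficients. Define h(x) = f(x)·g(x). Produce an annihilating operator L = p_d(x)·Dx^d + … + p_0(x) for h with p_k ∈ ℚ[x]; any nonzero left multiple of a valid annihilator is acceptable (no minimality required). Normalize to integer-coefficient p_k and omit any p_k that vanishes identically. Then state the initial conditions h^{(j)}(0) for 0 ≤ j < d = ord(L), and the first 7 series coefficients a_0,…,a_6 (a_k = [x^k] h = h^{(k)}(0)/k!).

f: a_k = -1, -1, -5, -9, -29, -65, -181, …
g: a_k = 0, -2, 2, -8/3, 4, -32/5, 32/3, …
Product ⇒ symmetric product L₀, ord ≤ 2.
L = (10 + 32·x) + (22·x + 40·x^2)·Dx + (-1 - x + 6·x^2 + 8·x^3)·Dx^2  (order 2).
h: a_k = 0, 2, 0, 32/3, 20/3, 836/15, 1076/15, …
ICs: h(0) = 0, h′(0) = 2.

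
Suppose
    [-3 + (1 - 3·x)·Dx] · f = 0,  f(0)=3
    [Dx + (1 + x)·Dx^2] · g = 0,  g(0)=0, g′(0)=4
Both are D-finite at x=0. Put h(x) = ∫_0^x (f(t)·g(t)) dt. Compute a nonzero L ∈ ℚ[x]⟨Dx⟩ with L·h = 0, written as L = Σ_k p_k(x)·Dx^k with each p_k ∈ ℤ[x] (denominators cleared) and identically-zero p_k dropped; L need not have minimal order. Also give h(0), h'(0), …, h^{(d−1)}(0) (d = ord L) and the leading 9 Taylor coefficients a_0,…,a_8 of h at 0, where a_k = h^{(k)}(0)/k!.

L = 3·Dx + (5 + 9·x)·Dx^2 + (-1 + 2·x + 3·x^2)·Dx^3  (order 3).
h: a_k = 0, 0, 6, 10, 47/2, 279/5, 1399/10, 12581/35, 264261/280, …
ICs: h(0) = 0, h′(0) = 0, h′′(0) = 12.

f: a_k = 3, 9, 27, 81, 243, 729, 2187, 6561, 19683, …
g: a_k = 0, 4, -2, 4/3, -1, 4/5, -2/3, 4/7, -1/2, …
Sym-product of L_f,L_g gives L₀ (≤ ord 2).
h=∫h₀ ⇒ L = L₀·Dx.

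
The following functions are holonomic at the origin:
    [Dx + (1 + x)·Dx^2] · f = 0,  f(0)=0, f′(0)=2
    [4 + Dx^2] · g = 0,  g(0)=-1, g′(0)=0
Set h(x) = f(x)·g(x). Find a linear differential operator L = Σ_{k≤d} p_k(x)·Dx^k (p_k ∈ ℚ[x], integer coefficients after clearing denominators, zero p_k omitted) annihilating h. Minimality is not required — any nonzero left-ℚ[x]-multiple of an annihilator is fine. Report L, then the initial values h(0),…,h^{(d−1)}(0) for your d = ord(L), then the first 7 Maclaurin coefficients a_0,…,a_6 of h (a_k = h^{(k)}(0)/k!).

L = (168 + 864·x + 1456·x^2 + 1024·x^3 + 256·x^4) + (112 + 368·x + 384·x^2 + 128·x^3)·Dx + (102 + 464·x + 744·x^2 + 512·x^3 + 128·x^4)·Dx^2 + (28 + 92·x + 96·x^2 + 32·x^3)·Dx^3 + (15 + 62·x + 95·x^2 + 64·x^3 + 16·x^4)·Dx^4  (order 4).
h: a_k = 0, -2, 1, 10/3, -3/2, -2/5, 0, …
ICs: h(0) = 0, h′(0) = -2, h′′(0) = 2, h′′′(0) = 20.

f: a_k = 0, 2, -1, 2/3, -1/2, 2/5, -1/3, …
g: a_k = -1, 0, 2, 0, -2/3, 0, 4/45, …
Sym-product of L_f,L_g gives L₀ (≤ ord 4).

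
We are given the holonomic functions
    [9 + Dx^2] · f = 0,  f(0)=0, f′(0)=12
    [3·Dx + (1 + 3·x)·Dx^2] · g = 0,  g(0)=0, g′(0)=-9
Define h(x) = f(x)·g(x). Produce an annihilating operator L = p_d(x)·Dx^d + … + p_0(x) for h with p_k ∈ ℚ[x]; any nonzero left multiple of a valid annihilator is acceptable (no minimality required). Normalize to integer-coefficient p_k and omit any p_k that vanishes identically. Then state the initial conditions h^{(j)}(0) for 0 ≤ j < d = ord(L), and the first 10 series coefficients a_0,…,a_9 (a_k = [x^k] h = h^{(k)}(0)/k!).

f: a_k = 0, 12, 0, -18, 0, 81/10, 0, -243/140, 0, 243/1120, …
g: a_k = 0, -9, 27/2, -27, 243/4, -729/5, 729/2, -6561/7, 19683/8, -6561, …
Product ⇒ symmetric product L₀, ord ≤ 4.
L = (-81 + 486·x + 4617·x^2 + 11664·x^3 + 8748·x^4) + (36 + 540·x + 1944·x^2 + 1944·x^3)·Dx + (180·x + 1134·x^2 + 2592·x^3 + 1944·x^4)·Dx^2 + (4 + 60·x + 216·x^2 + 216·x^3)·Dx^3 + (1 + 14·x + 69·x^2 + 144·x^3 + 108·x^4)·Dx^4  (order 4).
h: a_k = 0, 0, -108, 162, -162, 486, -2673/2, 67797/20, -247131/28, 164025/7, …
ICs: h(0) = 0, h′(0) = 0, h′′(0) = -216, h′′′(0) = 972.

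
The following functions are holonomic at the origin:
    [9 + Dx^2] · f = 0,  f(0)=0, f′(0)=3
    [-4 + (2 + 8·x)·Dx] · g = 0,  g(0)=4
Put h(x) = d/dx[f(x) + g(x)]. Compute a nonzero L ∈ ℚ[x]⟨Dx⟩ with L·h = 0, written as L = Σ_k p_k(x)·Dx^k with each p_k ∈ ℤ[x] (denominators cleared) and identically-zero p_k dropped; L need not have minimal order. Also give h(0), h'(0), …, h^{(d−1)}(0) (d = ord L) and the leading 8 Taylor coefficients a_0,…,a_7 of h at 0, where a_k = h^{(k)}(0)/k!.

f: a_k = 0, 3, 0, -9/2, 0, 81/40, 0, -243/560, …
g: a_k = 4, 8, -8, 16, -40, 112, -336, 1056, …
h₀=f+g: left-lcm gives L₀, ord ≤ 3.
Derive L from L₀ (diff closure).
L = (-414 - 432·x - 864·x^2) + (-63 - 468·x - 1296·x^2 - 1728·x^3)·Dx + (-46 - 48·x - 96·x^2)·Dx^2 + (-7 - 52·x - 144·x^2 - 192·x^3)·Dx^3  (order 3).
h: a_k = 11, -16, 69/2, -160, 4561/8, -2016, 591117/80, -27456, …
ICs: h(0) = 11, h′(0) = -16, h′′(0) = 69.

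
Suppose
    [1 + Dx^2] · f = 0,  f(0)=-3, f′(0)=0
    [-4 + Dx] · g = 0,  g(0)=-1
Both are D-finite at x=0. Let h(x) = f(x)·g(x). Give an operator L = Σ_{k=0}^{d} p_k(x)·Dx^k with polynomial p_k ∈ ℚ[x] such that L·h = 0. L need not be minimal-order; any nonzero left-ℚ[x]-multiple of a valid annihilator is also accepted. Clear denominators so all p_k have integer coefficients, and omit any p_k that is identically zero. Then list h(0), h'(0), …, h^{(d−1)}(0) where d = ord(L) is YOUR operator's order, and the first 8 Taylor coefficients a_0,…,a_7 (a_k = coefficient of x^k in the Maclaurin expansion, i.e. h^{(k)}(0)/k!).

f: a_k = -3, 0, 3/2, 0, -1/8, 0, 1/240, 0, …
g: a_k = -1, -4, -8, -32/3, -32/3, -128/15, -256/45, -1024/315, …
L₀ := L_f ⊗_s L_g (sym. prod.), ord ≤ 2.
L = 17 - 8·Dx + Dx^2  (order 2).
h: a_k = 3, 12, 45/2, 26, 161/8, 101/10, 33/16, -727/420, …
ICs: h(0) = 3, h′(0) = 12.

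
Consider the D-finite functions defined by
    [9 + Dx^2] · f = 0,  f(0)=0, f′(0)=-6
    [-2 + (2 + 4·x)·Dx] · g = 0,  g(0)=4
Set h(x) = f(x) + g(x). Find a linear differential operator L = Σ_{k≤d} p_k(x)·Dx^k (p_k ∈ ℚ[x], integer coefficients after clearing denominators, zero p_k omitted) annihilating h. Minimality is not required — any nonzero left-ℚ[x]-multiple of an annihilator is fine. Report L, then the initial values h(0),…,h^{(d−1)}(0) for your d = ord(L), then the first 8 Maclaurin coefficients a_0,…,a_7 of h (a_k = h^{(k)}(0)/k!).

L = (-54 - 162·x - 162·x^2) + (36 + 234·x + 486·x^2 + 324·x^3)·Dx + (-6 - 18·x - 18·x^2)·Dx^2 + (4 + 26·x + 54·x^2 + 36·x^3)·Dx^3  (order 3).
h: a_k = 4, -2, -2, 11, -5/2, -11/20, -21/4, 2553/280, …
ICs: h(0) = 4, h′(0) = -2, h′′(0) = -4.

f: a_k = 0, -6, 0, 9, 0, -81/20, 0, 243/280, …
g: a_k = 4, 4, -2, 2, -5/2, 7/2, -21/4, 33/4, …
f+g: L₀ = lclm(L_f,L_g), ord ≤ 2+1.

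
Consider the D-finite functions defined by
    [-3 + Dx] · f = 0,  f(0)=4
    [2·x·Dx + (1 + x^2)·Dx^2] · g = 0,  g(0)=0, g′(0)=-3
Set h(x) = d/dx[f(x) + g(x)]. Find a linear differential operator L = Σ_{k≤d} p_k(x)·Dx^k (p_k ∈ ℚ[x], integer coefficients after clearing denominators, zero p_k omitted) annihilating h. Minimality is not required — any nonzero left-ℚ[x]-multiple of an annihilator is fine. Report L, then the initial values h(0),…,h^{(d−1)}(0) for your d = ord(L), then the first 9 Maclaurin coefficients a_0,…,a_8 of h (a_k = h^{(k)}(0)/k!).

f: a_k = 4, 12, 18, 18, 27/2, 81/10, 81/20, 243/140, 729/1120, …
g: a_k = 0, -3, 0, 1, 0, -3/5, 0, 3/7, 0, …
f+g: L₀ = lclm(L_f,L_g), ord ≤ 1+2.
Derive L from L₀ (diff closure).
L = (6 - 18·x - 18·x^2 - 18·x^3) + (-11 - 12·x^2 - 9·x^4)·Dx + (3 + 2·x + 6·x^2 + 2·x^3 + 3·x^4)·Dx^2  (order 2).
h: a_k = 9, 36, 57, 54, 75/2, 243/10, 303/20, 729/140, -1173/1120, …
ICs: h(0) = 9, h′(0) = 36.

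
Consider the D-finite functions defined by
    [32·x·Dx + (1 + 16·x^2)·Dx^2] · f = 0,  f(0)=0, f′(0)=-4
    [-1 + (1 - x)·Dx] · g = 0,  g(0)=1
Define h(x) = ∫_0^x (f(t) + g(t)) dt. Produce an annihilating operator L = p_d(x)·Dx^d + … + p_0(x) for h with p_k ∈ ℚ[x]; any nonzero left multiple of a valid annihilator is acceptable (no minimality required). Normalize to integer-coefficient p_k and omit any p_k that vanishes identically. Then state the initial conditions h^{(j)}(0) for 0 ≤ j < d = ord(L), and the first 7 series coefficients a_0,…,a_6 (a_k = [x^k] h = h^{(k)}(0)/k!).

L = (32 - 128·x - 1536·x^2)·Dx^2 + (-19 + 32·x + 656·x^2 - 1536·x^3)·Dx^3 + (1 + 15·x + 240·x^3 - 256·x^4)·Dx^4  (order 4).
h: a_k = 0, 1, -3/2, 1/3, 67/12, 1/5, -1019/30, …
ICs: h(0) = 0, h′(0) = 1, h′′(0) = -3, h′′′(0) = 2.

f: a_k = 0, -4, 0, 64/3, 0, -1024/5, 0, …
g: a_k = 1, 1, 1, 1, 1, 1, 1, …
Sum ⇒ L₀ = lclm(L_f,L_g) in ℚ(x)⟨Dx⟩.
∫: right-multiply L₀ by Dx.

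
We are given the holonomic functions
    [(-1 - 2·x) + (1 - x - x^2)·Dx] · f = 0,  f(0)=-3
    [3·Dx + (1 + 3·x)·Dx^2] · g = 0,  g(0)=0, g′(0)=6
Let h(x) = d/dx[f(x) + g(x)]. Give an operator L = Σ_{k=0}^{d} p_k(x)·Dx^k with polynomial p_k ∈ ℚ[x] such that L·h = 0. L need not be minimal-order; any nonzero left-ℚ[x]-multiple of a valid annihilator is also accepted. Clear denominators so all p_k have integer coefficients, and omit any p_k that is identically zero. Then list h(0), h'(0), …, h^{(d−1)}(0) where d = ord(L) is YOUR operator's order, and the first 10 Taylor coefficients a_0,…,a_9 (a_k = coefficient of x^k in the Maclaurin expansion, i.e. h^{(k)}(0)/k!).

f: a_k = -3, -3, -6, -9, -15, -24, -39, -63, -102, -165, …
g: a_k = 0, 6, -9, 18, -81/2, 486/5, -243, 4374/7, -6561/4, 4374, …
f+g: L₀ = lclm(L_f,L_g), ord ≤ 1+2.
Differentiate: ansatz ord ≤ ord L₀ ⇒ L.
L = (126 + 342·x + 468·x^2 + 180·x^3 + 108·x^4) + (156·x + 576·x^2 + 672·x^3 + 378·x^4 + 180·x^5)·Dx + (-7 - 35·x - 29·x^2 + 63·x^3 + 99·x^4 + 93·x^5 + 36·x^6)·Dx^2  (order 2).
h: a_k = 3, -30, 27, -222, 366, -1692, 3933, -13938, 37881, -120768, …
ICs: h(0) = 3, h′(0) = -30.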